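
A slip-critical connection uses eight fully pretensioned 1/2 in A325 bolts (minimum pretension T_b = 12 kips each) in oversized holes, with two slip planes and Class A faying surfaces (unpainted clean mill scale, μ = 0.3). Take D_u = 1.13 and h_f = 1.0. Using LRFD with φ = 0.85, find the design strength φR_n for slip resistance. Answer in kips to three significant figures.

R_n = μ · D_u · h_f · T_b · n_s · n_b = 0.3 × 1.13 × 1.0 × 12 × 2 × 8 = 65.09 kips.
Design strength φR_n = 0.85 × 65.09 = 55.3 kips.

55.3 kips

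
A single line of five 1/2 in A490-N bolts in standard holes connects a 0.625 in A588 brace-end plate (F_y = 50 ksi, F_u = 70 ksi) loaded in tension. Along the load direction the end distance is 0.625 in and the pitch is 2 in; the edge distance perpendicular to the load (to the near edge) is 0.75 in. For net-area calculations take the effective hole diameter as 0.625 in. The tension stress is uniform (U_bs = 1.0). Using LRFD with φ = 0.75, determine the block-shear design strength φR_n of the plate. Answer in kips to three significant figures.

129 kips

Shear plane L_v = 0.625 + 4·2 = 8.625 in; A_gv = 8.625 × 0.625 = 5.391 in².
A_nv = (8.625 − 4.5·0.625) × 0.625 = 3.633 in².
A_nt = (0.75 − 0.5·0.625) × 0.625 = 0.2734 in².
0.6 F_u A_nv = 152.6 kips; 0.6 F_y A_gv = 161.7 kips → shear rupture governs the shear term.
R_n = 152.6 + 1.0 × 70 × 0.2734 = 171.7 kips.
Design strength φR_n = 0.75 × 171.7 = 129 kips.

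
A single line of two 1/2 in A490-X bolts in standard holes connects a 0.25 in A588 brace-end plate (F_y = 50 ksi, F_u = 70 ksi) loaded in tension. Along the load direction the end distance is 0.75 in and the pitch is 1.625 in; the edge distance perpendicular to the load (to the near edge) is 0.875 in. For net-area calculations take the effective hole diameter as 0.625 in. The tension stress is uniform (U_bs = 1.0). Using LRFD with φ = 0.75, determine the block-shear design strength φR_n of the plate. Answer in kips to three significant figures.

18.7 kips

Shear plane L_v = 0.75 + 1·1.625 = 2.375 in; A_gv = 2.375 × 0.25 = 0.5938 in².
A_nv = (2.375 − 1.5·0.625) × 0.25 = 0.3594 in².
A_nt = (0.875 − 0.5·0.625) × 0.25 = 0.1406 in².
0.6 F_u A_nv = 15.09 kips; 0.6 F_y A_gv = 17.81 kips → shear rupture governs the shear term.
R_n = 15.09 + 1.0 × 70 × 0.1406 = 24.94 kips.
Design strength φR_n = 0.75 × 24.94 = 18.7 kips.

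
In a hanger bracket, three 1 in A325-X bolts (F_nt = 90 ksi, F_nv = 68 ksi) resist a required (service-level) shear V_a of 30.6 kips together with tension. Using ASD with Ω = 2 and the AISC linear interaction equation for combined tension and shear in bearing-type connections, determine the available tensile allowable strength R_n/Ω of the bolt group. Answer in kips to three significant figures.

A_b = π·1²/4 = 0.7854 in²; f_rv = 30.6 / (3 × 0.7854) = 12.99 ksi.
F'_nt = 1.3 F_nt − (Ω F_nt / F_nv) f_rv = 1.3·90 − (2·90/68)·12.99 = 82.62 ksi, capped at F_nt → F'_nt = 82.62 ksi.
R_n = F'_nt · A_b · n = 82.62 × 0.7854 × 3 = 194.7 kips.
Allowable strength R_n/Ω = 194.7 / 2 = 97.3 kips.

97.3 kips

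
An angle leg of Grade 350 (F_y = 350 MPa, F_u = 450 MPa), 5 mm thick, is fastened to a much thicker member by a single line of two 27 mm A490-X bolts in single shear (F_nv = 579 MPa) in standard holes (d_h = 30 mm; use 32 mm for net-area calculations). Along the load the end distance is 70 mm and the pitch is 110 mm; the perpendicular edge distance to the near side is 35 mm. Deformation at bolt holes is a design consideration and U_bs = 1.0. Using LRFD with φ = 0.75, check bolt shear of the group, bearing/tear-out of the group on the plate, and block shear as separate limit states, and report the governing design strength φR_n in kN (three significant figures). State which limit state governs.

166 kN (block shear governs)

Bolt shear: A_b = π·27²/4 = 572.6 mm²; R_n = 579 × 572.6 × 2 × 1 / 1000 = 663 kN → 0.75 × 663 = 497 kN.
Bearing: edge l_c = 55, r_n = 145.8 kN; interior l_c = 80, r_n = 145.8 kN; R_n = 145.8 + 1·145.8 = 291.6 kN → 219 kN.
Block shear: A_gv = 900, A_nv = 660, A_nt = 95 mm²; R_n = min(0.6F_uA_nv, 0.6F_yA_gv) + U_bs·F_u·A_nt = 221 kN → 166 kN.
Block shear governs: 166 kN.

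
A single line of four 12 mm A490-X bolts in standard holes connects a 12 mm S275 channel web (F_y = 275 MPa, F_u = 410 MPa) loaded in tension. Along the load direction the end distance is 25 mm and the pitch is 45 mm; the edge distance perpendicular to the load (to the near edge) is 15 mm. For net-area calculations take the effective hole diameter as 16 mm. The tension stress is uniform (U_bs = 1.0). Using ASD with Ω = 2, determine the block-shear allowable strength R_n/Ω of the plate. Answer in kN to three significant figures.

171 kN

Shear plane L_v = 25 + 3·45 = 160 mm; A_gv = 160 × 12 = 1920 mm².
A_nv = (160 − 3.5·16) × 12 = 1248 mm².
A_nt = (15 − 0.5·16) × 12 = 84 mm².
0.6 F_u A_nv = 307 kN; 0.6 F_y A_gv = 316.8 kN → shear rupture governs the shear term.
R_n = 307 + 1.0 × 410 × 84 / 1000 = 341.4 kN.
Allowable strength R_n/Ω = 341.4 / 2 = 171 kN.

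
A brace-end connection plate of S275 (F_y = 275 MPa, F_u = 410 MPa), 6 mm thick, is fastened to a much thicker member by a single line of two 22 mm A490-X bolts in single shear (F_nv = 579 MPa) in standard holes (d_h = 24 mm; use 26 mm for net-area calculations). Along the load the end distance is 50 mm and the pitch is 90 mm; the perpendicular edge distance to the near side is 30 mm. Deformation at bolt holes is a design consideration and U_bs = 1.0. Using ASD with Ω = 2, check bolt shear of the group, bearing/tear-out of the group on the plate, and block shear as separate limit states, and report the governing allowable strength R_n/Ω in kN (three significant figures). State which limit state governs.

Bolt shear: A_b = π·22²/4 = 380.1 mm²; R_n = 579 × 380.1 × 2 × 1 / 1000 = 440.2 kN → 440.2 / 2 = 220 kN.
Bearing: edge l_c = 38, r_n = 112.2 kN; interior l_c = 66, r_n = 129.9 kN; R_n = 112.2 + 1·129.9 = 242.1 kN → 121 kN.
Block shear: A_gv = 840, A_nv = 606, A_nt = 102 mm²; R_n = min(0.6F_uA_nv, 0.6F_yA_gv) + U_bs·F_u·A_nt = 180.4 kN → 90.2 kN.
Block shear governs: 90.2 kN.

90.2 kN (block shear governs)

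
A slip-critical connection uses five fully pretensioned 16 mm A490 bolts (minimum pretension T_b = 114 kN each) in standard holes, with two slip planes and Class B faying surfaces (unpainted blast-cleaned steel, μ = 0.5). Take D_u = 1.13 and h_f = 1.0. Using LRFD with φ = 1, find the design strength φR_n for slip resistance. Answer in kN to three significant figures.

644 kN

R_n = μ · D_u · h_f · T_b · n_s · n_b = 0.5 × 1.13 × 1.0 × 114 × 2 × 5 = 644.1 kN.
Design strength φR_n = 1 × 644.1 = 644 kN.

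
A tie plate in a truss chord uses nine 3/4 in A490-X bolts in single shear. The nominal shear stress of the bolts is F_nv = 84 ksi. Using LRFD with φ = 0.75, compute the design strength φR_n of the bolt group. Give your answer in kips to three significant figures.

A_b = π × 0.75² / 4 = 0.4418 in².
R_n = F_nv · A_b · n · n_s = 84 × 0.4418 × 9 × 1 = 334 kips.
Design strength φR_n = 0.75 × 334 = 250 kips.

250 kips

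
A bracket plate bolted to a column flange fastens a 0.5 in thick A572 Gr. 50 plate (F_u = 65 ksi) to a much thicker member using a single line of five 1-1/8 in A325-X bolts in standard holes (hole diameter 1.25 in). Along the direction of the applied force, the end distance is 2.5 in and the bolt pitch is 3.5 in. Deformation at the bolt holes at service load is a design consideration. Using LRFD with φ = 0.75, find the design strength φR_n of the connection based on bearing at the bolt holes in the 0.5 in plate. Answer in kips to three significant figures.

318 kips

Per bolt r_n = 1.2 l_c t F_u ≤ 2.4 d t F_u; upper limit = 2.4 × 1.125 × 0.5 × 65 = 87.75 kips.
Edge bolt: l_c = 2.5 − 1.25/2 = 1.875 in → 1.2 × 1.875 × 0.5 × 65 = 73.12 → r_n = 73.12 kips.
Interior bolts: l_c = 3.5 − 1.25 = 2.25 in → 1.2 × 2.25 × 0.5 × 65 = 87.75 → r_n = 87.75 kips.
R_n = 1 × 73.12 + 4 × 87.75 = 424.1 kips.
Design strength φR_n = 0.75 × 424.1 = 318 kips.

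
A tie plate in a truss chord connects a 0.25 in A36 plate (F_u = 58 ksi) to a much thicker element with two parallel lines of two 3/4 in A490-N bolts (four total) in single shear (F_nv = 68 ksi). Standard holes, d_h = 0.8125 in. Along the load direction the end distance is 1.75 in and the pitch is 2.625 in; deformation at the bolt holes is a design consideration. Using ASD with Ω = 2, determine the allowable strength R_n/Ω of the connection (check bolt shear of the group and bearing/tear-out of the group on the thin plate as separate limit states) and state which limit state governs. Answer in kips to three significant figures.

Bolt shear: A_b = π·0.75²/4 = 0.4418 in²; R_n = 68 × 0.4418 × 4 × 1 = 120.2 kips → 120.2 / 2 = 60.1 kips.
Bearing (1.2 l_c t F_u ≤ 2.4 d t F_u): upper limit = 2.4·0.75·0.25·58 = 26.1 kips.
  Edge l_c = 1.75 − 0.8125/2 = 1.344 → r_n = 23.38 kips; interior l_c = 2.625 − 0.8125 = 1.812 → r_n = 26.1 kips.
  R_n,bearing = 2·23.38 + 2·26.1 = 98.96 kips → 98.96 / 2 = 49.5 kips.
Bearing governs: 49.5 kips.

49.5 kips (bearing governs)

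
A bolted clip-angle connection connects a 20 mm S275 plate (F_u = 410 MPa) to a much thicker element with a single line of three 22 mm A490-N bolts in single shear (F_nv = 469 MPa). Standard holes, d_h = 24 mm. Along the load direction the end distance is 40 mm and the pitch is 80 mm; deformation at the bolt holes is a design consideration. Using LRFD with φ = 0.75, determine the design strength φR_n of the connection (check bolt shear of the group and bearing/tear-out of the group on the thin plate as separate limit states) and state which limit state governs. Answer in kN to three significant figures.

Bolt shear: A_b = π·22²/4 = 380.1 mm²; R_n = 469 × 380.1 × 3 × 1 / 1000 = 534.8 kN → 0.75 × 534.8 = 401 kN.
Bearing (1.2 l_c t F_u ≤ 2.4 d t F_u): upper limit = 2.4·22·20·410 / 1000 = 433 kN.
  Edge l_c = 40 − 24/2 = 28 → r_n = 275.5 kN; interior l_c = 80 − 24 = 56 → r_n = 433 kN.
  R_n,bearing = 1·275.5 + 2·433 = 1141 kN → 0.75 × 1141 = 856 kN.
Bolt shear governs: 401 kN.

401 kN (bolt shear governs)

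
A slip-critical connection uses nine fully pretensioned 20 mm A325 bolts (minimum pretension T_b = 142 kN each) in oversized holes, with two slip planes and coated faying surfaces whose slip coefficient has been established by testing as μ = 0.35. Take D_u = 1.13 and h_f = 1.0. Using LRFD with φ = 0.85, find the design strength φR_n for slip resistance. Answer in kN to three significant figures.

R_n = μ · D_u · h_f · T_b · n_s · n_b = 0.35 × 1.13 × 1.0 × 142 × 2 × 9 = 1011 kN.
Design strength φR_n = 0.85 × 1011 = 859 kN.

859 kN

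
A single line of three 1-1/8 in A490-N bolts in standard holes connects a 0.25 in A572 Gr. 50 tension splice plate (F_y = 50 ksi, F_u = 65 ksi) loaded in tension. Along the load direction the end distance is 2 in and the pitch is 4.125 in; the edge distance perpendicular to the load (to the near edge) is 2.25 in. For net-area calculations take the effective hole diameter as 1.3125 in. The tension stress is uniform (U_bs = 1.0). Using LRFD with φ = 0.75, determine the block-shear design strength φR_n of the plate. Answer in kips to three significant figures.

Shear plane L_v = 2 + 2·4.125 = 10.25 in; A_gv = 10.25 × 0.25 = 2.562 in².
A_nv = (10.25 − 2.5·1.3125) × 0.25 = 1.742 in².
A_nt = (2.25 − 0.5·1.3125) × 0.25 = 0.3984 in².
0.6 F_u A_nv = 67.95 kips; 0.6 F_y A_gv = 76.88 kips → shear rupture governs the shear term.
R_n = 67.95 + 1.0 × 65 × 0.3984 = 93.84 kips.
Design strength φR_n = 0.75 × 93.84 = 70.4 kips.

70.4 kips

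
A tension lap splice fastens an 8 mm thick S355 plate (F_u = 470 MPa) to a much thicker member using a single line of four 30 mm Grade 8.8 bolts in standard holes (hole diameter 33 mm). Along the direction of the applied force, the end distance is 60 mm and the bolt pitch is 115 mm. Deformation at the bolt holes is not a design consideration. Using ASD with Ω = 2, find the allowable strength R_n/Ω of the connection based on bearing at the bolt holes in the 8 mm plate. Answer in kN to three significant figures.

Per bolt r_n = 1.5 l_c t F_u ≤ 3.0 d t F_u; upper limit = 3.0 × 30 × 8 × 470 / 1000 = 338.4 kN.
Edge bolt: l_c = 60 − 33/2 = 43.5 mm → 1.5 × 43.5 × 8 × 470 / 1000 = 245.3 → r_n = 245.3 kN.
Interior bolts: l_c = 115 − 33 = 82 mm → 1.5 × 82 × 8 × 470 / 1000 = 462.5 → r_n = 338.4 kN.
R_n = 1 × 245.3 + 3 × 338.4 = 1261 kN.
Allowable strength R_n/Ω = 1261 / 2 = 630 kN.

630 kN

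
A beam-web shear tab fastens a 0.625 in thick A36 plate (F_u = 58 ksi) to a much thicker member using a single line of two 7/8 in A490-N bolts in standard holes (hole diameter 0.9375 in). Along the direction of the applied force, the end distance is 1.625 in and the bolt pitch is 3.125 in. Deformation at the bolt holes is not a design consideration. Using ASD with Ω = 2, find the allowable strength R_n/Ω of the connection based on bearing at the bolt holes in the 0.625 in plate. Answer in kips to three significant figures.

79 kips

Per bolt r_n = 1.5 l_c t F_u ≤ 3.0 d t F_u; upper limit = 3.0 × 0.875 × 0.625 × 58 = 95.16 kips.
Edge bolt: l_c = 1.625 − 0.9375/2 = 1.156 in → 1.5 × 1.156 × 0.625 × 58 = 62.87 → r_n = 62.87 kips.
Interior bolts: l_c = 3.125 − 0.9375 = 2.188 in → 1.5 × 2.188 × 0.625 × 58 = 118.9 → r_n = 95.16 kips.
R_n = 1 × 62.87 + 1 × 95.16 = 158 kips.
Allowable strength R_n/Ω = 158 / 2 = 79 kips.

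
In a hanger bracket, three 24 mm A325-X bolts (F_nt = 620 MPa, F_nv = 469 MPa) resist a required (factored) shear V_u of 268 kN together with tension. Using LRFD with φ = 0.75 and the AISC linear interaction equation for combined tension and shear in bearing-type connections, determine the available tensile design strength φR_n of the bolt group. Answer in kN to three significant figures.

466 kN

A_b = π·24²/4 = 452.4 mm²; f_rv = 268 × 1000 / (3 × 452.4) = 197.5 MPa.
F'_nt = 1.3 F_nt − (F_nt / φF_nv) f_rv = 1.3·620 − (620/(0.75·469))·197.5 = 457.9 MPa, capped at F_nt → F'_nt = 457.9 MPa.
R_n = F'_nt · A_b · n = 457.9 × 452.4 × 3 / 1000 = 621.5 kN.
Design strength φR_n = 0.75 × 621.5 = 466 kN.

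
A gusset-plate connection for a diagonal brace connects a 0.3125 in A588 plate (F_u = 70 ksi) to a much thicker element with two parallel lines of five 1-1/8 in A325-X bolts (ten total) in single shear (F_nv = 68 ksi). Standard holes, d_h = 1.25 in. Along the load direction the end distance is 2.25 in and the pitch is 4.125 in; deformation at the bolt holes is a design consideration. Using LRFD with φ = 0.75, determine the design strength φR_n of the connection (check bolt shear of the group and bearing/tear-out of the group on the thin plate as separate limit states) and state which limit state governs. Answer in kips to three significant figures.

418 kips (bearing governs)

Bolt shear: A_b = π·1.125²/4 = 0.994 in²; R_n = 68 × 0.994 × 10 × 1 = 675.9 kips → 0.75 × 675.9 = 507 kips.
Bearing (1.2 l_c t F_u ≤ 2.4 d t F_u): upper limit = 2.4·1.125·0.3125·70 = 59.06 kips.
  Edge l_c = 2.25 − 1.25/2 = 1.625 → r_n = 42.66 kips; interior l_c = 4.125 − 1.25 = 2.875 → r_n = 59.06 kips.
  R_n,bearing = 2·42.66 + 8·59.06 = 557.8 kips → 0.75 × 557.8 = 418 kips.
Bearing governs: 418 kips.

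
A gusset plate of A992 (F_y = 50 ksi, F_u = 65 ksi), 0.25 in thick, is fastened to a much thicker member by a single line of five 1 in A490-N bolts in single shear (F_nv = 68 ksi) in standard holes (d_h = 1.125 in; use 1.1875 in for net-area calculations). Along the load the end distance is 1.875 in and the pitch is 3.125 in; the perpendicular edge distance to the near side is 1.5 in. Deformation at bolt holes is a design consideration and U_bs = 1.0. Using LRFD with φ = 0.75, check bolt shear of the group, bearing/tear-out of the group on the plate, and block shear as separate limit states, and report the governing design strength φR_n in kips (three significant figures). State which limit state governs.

Bolt shear: A_b = π·1²/4 = 0.7854 in²; R_n = 68 × 0.7854 × 5 × 1 = 267 kips → 0.75 × 267 = 200 kips.
Bearing: edge l_c = 1.312, r_n = 25.59 kips; interior l_c = 2, r_n = 39 kips; R_n = 25.59 + 4·39 = 181.6 kips → 136 kips.
Block shear: A_gv = 3.594, A_nv = 2.258, A_nt = 0.2266 in²; R_n = min(0.6F_uA_nv, 0.6F_yA_gv) + U_bs·F_u·A_nt = 102.8 kips → 77.1 kips.
Block shear governs: 77.1 kips.

77.1 kips (block shear governs)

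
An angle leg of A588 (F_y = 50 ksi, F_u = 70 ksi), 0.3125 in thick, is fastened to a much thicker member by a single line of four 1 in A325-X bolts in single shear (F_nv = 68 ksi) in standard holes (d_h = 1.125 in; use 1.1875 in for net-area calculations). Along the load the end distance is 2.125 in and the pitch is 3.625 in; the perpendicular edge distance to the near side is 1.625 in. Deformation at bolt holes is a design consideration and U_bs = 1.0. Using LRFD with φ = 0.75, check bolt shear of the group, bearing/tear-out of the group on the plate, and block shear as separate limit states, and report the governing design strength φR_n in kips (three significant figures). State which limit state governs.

104 kips (block shear governs)

Bolt shear: A_b = π·1²/4 = 0.7854 in²; R_n = 68 × 0.7854 × 4 × 1 = 213.6 kips → 0.75 × 213.6 = 160 kips.
Bearing: edge l_c = 1.562, r_n = 41.02 kips; interior l_c = 2.5, r_n = 52.5 kips; R_n = 41.02 + 3·52.5 = 198.5 kips → 149 kips.
Block shear: A_gv = 4.062, A_nv = 2.764, A_nt = 0.3223 in²; R_n = min(0.6F_uA_nv, 0.6F_yA_gv) + U_bs·F_u·A_nt = 138.6 kips → 104 kips.
Block shear governs: 104 kips.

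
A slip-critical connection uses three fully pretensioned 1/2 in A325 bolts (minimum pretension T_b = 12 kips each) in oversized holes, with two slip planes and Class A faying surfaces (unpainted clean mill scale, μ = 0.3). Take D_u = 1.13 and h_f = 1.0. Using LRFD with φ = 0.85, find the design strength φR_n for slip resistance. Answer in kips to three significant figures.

R_n = μ · D_u · h_f · T_b · n_s · n_b = 0.3 × 1.13 × 1.0 × 12 × 2 × 3 = 24.41 kips.
Design strength φR_n = 0.85 × 24.41 = 20.7 kips.

20.7 kips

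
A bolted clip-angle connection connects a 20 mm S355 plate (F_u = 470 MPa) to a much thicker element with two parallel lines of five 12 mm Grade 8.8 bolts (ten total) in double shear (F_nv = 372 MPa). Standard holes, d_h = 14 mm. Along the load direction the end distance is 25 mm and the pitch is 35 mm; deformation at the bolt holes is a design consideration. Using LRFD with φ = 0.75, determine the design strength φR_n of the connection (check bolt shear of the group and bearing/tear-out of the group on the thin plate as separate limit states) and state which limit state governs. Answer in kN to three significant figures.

631 kN (bolt shear governs)

Bolt shear: A_b = π·12²/4 = 113.1 mm²; R_n = 372 × 113.1 × 10 × 2 / 1000 = 841.4 kN → 0.75 × 841.4 = 631 kN.
Bearing (1.2 l_c t F_u ≤ 2.4 d t F_u): upper limit = 2.4·12·20·470 / 1000 = 270.7 kN.
  Edge l_c = 25 − 14/2 = 18 → r_n = 203 kN; interior l_c = 35 − 14 = 21 → r_n = 236.9 kN.
  R_n,bearing = 2·203 + 8·236.9 = 2301 kN → 0.75 × 2301 = 1730 kN.
Bolt shear governs: 631 kN.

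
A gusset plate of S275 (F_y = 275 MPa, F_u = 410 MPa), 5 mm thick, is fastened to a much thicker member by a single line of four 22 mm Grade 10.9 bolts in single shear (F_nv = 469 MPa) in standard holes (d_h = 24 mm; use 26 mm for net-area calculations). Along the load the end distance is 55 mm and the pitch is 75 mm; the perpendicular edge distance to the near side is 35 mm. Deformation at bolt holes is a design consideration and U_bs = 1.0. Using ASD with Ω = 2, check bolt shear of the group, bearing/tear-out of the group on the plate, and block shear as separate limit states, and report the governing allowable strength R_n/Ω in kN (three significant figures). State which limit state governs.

138 kN (block shear governs)

Bolt shear: A_b = π·22²/4 = 380.1 mm²; R_n = 469 × 380.1 × 4 × 1 / 1000 = 713.1 kN → 713.1 / 2 = 357 kN.
Bearing: edge l_c = 43, r_n = 105.8 kN; interior l_c = 51, r_n = 108.2 kN; R_n = 105.8 + 3·108.2 = 430.5 kN → 215 kN.
Block shear: A_gv = 1400, A_nv = 945, A_nt = 110 mm²; R_n = min(0.6F_uA_nv, 0.6F_yA_gv) + U_bs·F_u·A_nt = 276.1 kN → 138 kN.
Block shear governs: 138 kN.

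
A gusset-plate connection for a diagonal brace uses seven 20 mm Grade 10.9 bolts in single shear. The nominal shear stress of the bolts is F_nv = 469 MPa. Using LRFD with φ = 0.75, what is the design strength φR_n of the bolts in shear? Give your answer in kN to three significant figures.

A_b = π × 20² / 4 = 314.2 mm².
R_n = F_nv · A_b · n · n_s = 469 × 314.2 × 7 × 1 / 1000 = 1031 kN.
Design strength φR_n = 0.75 × 1031 = 774 kN.

774 kN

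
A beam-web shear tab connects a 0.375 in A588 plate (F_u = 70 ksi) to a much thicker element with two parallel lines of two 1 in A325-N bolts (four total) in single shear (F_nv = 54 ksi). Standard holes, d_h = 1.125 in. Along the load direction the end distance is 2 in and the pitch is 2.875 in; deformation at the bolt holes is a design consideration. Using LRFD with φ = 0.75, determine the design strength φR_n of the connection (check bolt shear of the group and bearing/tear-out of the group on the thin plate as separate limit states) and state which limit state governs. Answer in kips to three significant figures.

Bolt shear: A_b = π·1²/4 = 0.7854 in²; R_n = 54 × 0.7854 × 4 × 1 = 169.6 kips → 0.75 × 169.6 = 127 kips.
Bearing (1.2 l_c t F_u ≤ 2.4 d t F_u): upper limit = 2.4·1·0.375·70 = 63 kips.
  Edge l_c = 2 − 1.125/2 = 1.438 → r_n = 45.28 kips; interior l_c = 2.875 − 1.125 = 1.75 → r_n = 55.13 kips.
  R_n,bearing = 2·45.28 + 2·55.13 = 200.8 kips → 0.75 × 200.8 = 151 kips.
Bolt shear governs: 127 kips.

127 kips (bolt shear governs)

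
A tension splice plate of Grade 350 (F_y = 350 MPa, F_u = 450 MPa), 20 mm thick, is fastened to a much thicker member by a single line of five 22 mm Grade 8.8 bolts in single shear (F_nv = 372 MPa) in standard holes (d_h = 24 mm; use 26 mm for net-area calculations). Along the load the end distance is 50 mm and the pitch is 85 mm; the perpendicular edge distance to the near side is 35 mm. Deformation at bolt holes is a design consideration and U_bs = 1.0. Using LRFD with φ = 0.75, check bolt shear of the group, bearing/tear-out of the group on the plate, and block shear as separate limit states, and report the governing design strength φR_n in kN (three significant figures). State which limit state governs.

Bolt shear: A_b = π·22²/4 = 380.1 mm²; R_n = 372 × 380.1 × 5 × 1 / 1000 = 707 kN → 0.75 × 707 = 530 kN.
Bearing: edge l_c = 38, r_n = 410.4 kN; interior l_c = 61, r_n = 475.2 kN; R_n = 410.4 + 4·475.2 = 2311 kN → 1730 kN.
Block shear: A_gv = 7800, A_nv = 5460, A_nt = 440 mm²; R_n = min(0.6F_uA_nv, 0.6F_yA_gv) + U_bs·F_u·A_nt = 1672 kN → 1250 kN.
Bolt shear governs: 530 kN.

530 kN (bolt shear governs)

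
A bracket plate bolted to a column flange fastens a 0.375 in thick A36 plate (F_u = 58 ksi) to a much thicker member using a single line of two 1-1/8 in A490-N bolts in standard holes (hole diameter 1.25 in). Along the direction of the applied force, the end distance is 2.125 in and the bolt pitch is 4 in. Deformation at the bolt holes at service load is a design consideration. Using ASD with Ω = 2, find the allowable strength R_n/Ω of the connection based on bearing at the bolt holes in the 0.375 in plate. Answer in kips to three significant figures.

Per bolt r_n = 1.2 l_c t F_u ≤ 2.4 d t F_u; upper limit = 2.4 × 1.125 × 0.375 × 58 = 58.72 kips.
Edge bolt: l_c = 2.125 − 1.25/2 = 1.5 in → 1.2 × 1.5 × 0.375 × 58 = 39.15 → r_n = 39.15 kips.
Interior bolts: l_c = 4 − 1.25 = 2.75 in → 1.2 × 2.75 × 0.375 × 58 = 71.77 → r_n = 58.72 kips.
R_n = 1 × 39.15 + 1 × 58.72 = 97.88 kips.
Allowable strength R_n/Ω = 97.88 / 2 = 48.9 kips.

48.9 kips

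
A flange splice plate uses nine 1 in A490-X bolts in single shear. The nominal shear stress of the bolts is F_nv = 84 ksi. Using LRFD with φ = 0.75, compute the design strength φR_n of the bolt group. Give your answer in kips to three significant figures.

A_b = π × 1² / 4 = 0.7854 in².
R_n = F_nv · A_b · n · n_s = 84 × 0.7854 × 9 × 1 = 593.8 kips.
Design strength φR_n = 0.75 × 593.8 = 445 kips.

445 kips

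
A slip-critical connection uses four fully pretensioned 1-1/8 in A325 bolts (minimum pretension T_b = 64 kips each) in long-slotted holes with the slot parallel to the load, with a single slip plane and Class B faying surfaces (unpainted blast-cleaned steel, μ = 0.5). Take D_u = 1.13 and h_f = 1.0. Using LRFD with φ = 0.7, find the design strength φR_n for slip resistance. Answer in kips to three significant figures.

R_n = μ · D_u · h_f · T_b · n_s · n_b = 0.5 × 1.13 × 1.0 × 64 × 1 × 4 = 144.6 kips.
Design strength φR_n = 0.7 × 144.6 = 101 kips.

101 kips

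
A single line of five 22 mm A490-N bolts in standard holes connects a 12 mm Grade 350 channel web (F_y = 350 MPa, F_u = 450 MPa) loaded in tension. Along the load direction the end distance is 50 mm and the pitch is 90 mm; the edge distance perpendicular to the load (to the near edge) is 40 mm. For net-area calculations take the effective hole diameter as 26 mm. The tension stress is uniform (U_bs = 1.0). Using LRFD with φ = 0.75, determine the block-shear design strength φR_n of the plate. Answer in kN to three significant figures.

Shear plane L_v = 50 + 4·90 = 410 mm; A_gv = 410 × 12 = 4920 mm².
A_nv = (410 − 4.5·26) × 12 = 3516 mm².
A_nt = (40 − 0.5·26) × 12 = 324 mm².
0.6 F_u A_nv = 949.3 kN; 0.6 F_y A_gv = 1033 kN → shear rupture governs the shear term.
R_n = 949.3 + 1.0 × 450 × 324 / 1000 = 1095 kN.
Design strength φR_n = 0.75 × 1095 = 821 kN.

821 kN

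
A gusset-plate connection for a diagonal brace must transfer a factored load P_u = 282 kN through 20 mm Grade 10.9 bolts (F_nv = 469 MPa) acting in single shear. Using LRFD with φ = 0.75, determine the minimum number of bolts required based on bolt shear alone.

3 bolts

A_b = π·20²/4 = 314.2 mm².
Per-bolt design strength φR_n = 0.75 × 469 × 314.2 × 1 / 1000 = 110.5 kN.
n ≥ 282 / 110.5 = 2.552 → use 3 bolts.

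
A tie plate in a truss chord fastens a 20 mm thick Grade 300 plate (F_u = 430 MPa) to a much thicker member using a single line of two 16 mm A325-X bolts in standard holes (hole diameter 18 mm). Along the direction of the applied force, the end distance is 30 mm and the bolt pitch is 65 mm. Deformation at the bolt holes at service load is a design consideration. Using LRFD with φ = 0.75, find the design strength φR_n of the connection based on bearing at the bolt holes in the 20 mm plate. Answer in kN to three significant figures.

Per bolt r_n = 1.2 l_c t F_u ≤ 2.4 d t F_u; upper limit = 2.4 × 16 × 20 × 430 / 1000 = 330.2 kN.
Edge bolt: l_c = 30 − 18/2 = 21 mm → 1.2 × 21 × 20 × 430 / 1000 = 216.7 → r_n = 216.7 kN.
Interior bolts: l_c = 65 − 18 = 47 mm → 1.2 × 47 × 20 × 430 / 1000 = 485 → r_n = 330.2 kN.
R_n = 1 × 216.7 + 1 × 330.2 = 547 kN.
Design strength φR_n = 0.75 × 547 = 410 kN.

410 kN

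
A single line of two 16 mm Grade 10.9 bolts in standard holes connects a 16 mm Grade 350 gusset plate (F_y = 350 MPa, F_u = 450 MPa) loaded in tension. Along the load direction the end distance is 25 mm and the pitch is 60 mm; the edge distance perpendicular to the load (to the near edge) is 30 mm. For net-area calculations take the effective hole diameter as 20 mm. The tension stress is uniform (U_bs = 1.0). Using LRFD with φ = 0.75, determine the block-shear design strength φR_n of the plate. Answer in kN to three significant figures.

Shear plane L_v = 25 + 1·60 = 85 mm; A_gv = 85 × 16 = 1360 mm².
A_nv = (85 − 1.5·20) × 16 = 880 mm².
A_nt = (30 − 0.5·20) × 16 = 320 mm².
0.6 F_u A_nv = 237.6 kN; 0.6 F_y A_gv = 285.6 kN → shear rupture governs the shear term.
R_n = 237.6 + 1.0 × 450 × 320 / 1000 = 381.6 kN.
Design strength φR_n = 0.75 × 381.6 = 286 kN.

286 kN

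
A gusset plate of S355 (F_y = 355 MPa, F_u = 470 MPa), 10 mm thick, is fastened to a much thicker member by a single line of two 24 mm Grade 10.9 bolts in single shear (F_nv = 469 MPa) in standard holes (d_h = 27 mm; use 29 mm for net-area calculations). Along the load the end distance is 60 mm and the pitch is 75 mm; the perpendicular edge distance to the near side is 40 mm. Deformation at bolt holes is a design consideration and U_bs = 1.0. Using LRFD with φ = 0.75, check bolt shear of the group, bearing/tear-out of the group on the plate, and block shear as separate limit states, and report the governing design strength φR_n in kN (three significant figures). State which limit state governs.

283 kN (block shear governs)

Bolt shear: A_b = π·24²/4 = 452.4 mm²; R_n = 469 × 452.4 × 2 × 1 / 1000 = 424.3 kN → 0.75 × 424.3 = 318 kN.
Bearing: edge l_c = 46.5, r_n = 262.3 kN; interior l_c = 48, r_n = 270.7 kN; R_n = 262.3 + 1·270.7 = 533 kN → 400 kN.
Block shear: A_gv = 1350, A_nv = 915, A_nt = 255 mm²; R_n = min(0.6F_uA_nv, 0.6F_yA_gv) + U_bs·F_u·A_nt = 377.9 kN → 283 kN.
Block shear governs: 283 kN.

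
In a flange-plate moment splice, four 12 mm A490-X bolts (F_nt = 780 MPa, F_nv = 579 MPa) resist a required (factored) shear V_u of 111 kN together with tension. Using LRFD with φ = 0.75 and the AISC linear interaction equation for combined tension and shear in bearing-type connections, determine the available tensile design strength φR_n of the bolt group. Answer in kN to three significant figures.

195 kN

A_b = π·12²/4 = 113.1 mm²; f_rv = 111 × 1000 / (4 × 113.1) = 245.4 MPa.
F'_nt = 1.3 F_nt − (F_nt / φF_nv) f_rv = 1.3·780 − (780/(0.75·579))·245.4 = 573.3 MPa, capped at F_nt → F'_nt = 573.3 MPa.
R_n = F'_nt · A_b · n = 573.3 × 113.1 × 4 / 1000 = 259.3 kN.
Design strength φR_n = 0.75 × 259.3 = 195 kN.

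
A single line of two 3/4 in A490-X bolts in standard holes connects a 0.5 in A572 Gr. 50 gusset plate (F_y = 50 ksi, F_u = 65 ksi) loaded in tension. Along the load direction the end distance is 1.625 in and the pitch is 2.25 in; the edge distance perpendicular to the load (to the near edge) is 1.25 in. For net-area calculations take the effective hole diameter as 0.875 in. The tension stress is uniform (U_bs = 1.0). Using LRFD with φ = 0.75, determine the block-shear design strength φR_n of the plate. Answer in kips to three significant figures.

Shear plane L_v = 1.625 + 1·2.25 = 3.875 in; A_gv = 3.875 × 0.5 = 1.938 in².
A_nv = (3.875 − 1.5·0.875) × 0.5 = 1.281 in².
A_nt = (1.25 − 0.5·0.875) × 0.5 = 0.4062 in².
0.6 F_u A_nv = 49.97 kips; 0.6 F_y A_gv = 58.12 kips → shear rupture governs the shear term.
R_n = 49.97 + 1.0 × 65 × 0.4062 = 76.38 kips.
Design strength φR_n = 0.75 × 76.38 = 57.3 kips.

57.3 kips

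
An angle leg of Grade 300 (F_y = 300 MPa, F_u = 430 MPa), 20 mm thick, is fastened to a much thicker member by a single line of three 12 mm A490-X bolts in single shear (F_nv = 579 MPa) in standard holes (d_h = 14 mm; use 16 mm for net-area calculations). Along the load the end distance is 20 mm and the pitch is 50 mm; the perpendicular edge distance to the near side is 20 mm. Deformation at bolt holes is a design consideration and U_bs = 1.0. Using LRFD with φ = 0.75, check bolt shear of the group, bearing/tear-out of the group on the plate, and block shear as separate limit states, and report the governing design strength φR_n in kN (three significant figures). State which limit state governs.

Bolt shear: A_b = π·12²/4 = 113.1 mm²; R_n = 579 × 113.1 × 3 × 1 / 1000 = 196.5 kN → 0.75 × 196.5 = 147 kN.
Bearing: edge l_c = 13, r_n = 134.2 kN; interior l_c = 36, r_n = 247.7 kN; R_n = 134.2 + 2·247.7 = 629.5 kN → 472 kN.
Block shear: A_gv = 2400, A_nv = 1600, A_nt = 240 mm²; R_n = min(0.6F_uA_nv, 0.6F_yA_gv) + U_bs·F_u·A_nt = 516 kN → 387 kN.
Bolt shear governs: 147 kN.

147 kN (bolt shear governs)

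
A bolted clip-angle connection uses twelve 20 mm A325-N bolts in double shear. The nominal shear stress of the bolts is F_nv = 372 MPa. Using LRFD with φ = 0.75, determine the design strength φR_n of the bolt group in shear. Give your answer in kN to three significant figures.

A_b = π × 20² / 4 = 314.2 mm².
R_n = F_nv · A_b · n · n_s = 372 × 314.2 × 12 × 2 / 1000 = 2805 kN.
Design strength φR_n = 0.75 × 2805 = 2100 kN.

2100 kN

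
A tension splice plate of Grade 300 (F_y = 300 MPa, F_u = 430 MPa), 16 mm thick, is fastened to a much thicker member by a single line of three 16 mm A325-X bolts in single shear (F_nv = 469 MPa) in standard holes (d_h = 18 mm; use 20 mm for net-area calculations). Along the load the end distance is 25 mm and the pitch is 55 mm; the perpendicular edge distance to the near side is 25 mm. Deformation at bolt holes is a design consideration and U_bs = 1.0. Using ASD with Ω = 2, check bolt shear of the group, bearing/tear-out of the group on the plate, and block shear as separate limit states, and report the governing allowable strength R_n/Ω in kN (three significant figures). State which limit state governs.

Bolt shear: A_b = π·16²/4 = 201.1 mm²; R_n = 469 × 201.1 × 3 × 1 / 1000 = 282.9 kN → 282.9 / 2 = 141 kN.
Bearing: edge l_c = 16, r_n = 132.1 kN; interior l_c = 37, r_n = 264.2 kN; R_n = 132.1 + 2·264.2 = 660.5 kN → 330 kN.
Block shear: A_gv = 2160, A_nv = 1360, A_nt = 240 mm²; R_n = min(0.6F_uA_nv, 0.6F_yA_gv) + U_bs·F_u·A_nt = 454.1 kN → 227 kN.
Bolt shear governs: 141 kN.

141 kN (bolt shear governs)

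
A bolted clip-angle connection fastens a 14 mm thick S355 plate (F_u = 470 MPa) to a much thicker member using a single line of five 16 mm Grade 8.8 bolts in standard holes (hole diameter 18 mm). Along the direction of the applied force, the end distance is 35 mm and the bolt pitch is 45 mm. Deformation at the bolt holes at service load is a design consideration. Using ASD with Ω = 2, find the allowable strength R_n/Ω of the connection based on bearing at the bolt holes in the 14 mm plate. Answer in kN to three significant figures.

Per bolt r_n = 1.2 l_c t F_u ≤ 2.4 d t F_u; upper limit = 2.4 × 16 × 14 × 470 / 1000 = 252.7 kN.
Edge bolt: l_c = 35 − 18/2 = 26 mm → 1.2 × 26 × 14 × 470 / 1000 = 205.3 → r_n = 205.3 kN.
Interior bolts: l_c = 45 − 18 = 27 mm → 1.2 × 27 × 14 × 470 / 1000 = 213.2 → r_n = 213.2 kN.
R_n = 1 × 205.3 + 4 × 213.2 = 1058 kN.
Allowable strength R_n/Ω = 1058 / 2 = 529 kN.

529 kN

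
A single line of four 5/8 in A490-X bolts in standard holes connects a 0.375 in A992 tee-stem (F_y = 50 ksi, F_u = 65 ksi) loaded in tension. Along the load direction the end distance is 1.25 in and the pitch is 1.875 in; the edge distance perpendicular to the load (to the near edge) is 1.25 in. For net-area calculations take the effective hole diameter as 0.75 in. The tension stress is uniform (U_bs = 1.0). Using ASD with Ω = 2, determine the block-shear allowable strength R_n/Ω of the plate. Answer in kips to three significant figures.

Shear plane L_v = 1.25 + 3·1.875 = 6.875 in; A_gv = 6.875 × 0.375 = 2.578 in².
A_nv = (6.875 − 3.5·0.75) × 0.375 = 1.594 in².
A_nt = (1.25 − 0.5·0.75) × 0.375 = 0.3281 in².
0.6 F_u A_nv = 62.16 kips; 0.6 F_y A_gv = 77.34 kips → shear rupture governs the shear term.
R_n = 62.16 + 1.0 × 65 × 0.3281 = 83.48 kips.
Allowable strength R_n/Ω = 83.48 / 2 = 41.7 kips.

41.7 kips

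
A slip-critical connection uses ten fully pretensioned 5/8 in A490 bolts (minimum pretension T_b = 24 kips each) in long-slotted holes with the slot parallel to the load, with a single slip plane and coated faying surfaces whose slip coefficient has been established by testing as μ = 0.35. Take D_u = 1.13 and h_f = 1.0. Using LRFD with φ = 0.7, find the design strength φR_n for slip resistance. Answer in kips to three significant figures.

R_n = μ · D_u · h_f · T_b · n_s · n_b = 0.35 × 1.13 × 1.0 × 24 × 1 × 10 = 94.92 kips.
Design strength φR_n = 0.7 × 94.92 = 66.4 kips.

66.4 kips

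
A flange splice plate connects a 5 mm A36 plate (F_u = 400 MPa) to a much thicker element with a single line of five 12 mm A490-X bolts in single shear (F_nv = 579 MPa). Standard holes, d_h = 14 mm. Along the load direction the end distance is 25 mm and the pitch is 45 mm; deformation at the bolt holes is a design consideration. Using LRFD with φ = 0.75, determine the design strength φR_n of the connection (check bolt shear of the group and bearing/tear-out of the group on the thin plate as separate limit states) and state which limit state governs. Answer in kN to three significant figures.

Bolt shear: A_b = π·12²/4 = 113.1 mm²; R_n = 579 × 113.1 × 5 × 1 / 1000 = 327.4 kN → 0.75 × 327.4 = 246 kN.
Bearing (1.2 l_c t F_u ≤ 2.4 d t F_u): upper limit = 2.4·12·5·400 / 1000 = 57.6 kN.
  Edge l_c = 25 − 14/2 = 18 → r_n = 43.2 kN; interior l_c = 45 − 14 = 31 → r_n = 57.6 kN.
  R_n,bearing = 1·43.2 + 4·57.6 = 273.6 kN → 0.75 × 273.6 = 205 kN.
Bearing governs: 205 kN.

205 kN (bearing governs)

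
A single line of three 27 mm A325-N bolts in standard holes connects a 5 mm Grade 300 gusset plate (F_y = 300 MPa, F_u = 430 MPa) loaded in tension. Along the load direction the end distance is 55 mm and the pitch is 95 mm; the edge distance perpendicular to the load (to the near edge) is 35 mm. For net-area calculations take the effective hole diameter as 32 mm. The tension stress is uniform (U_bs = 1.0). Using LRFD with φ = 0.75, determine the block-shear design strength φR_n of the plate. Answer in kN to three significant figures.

Shear plane L_v = 55 + 2·95 = 245 mm; A_gv = 245 × 5 = 1225 mm².
A_nv = (245 − 2.5·32) × 5 = 825 mm².
A_nt = (35 − 0.5·32) × 5 = 95 mm².
0.6 F_u A_nv = 212.8 kN; 0.6 F_y A_gv = 220.5 kN → shear rupture governs the shear term.
R_n = 212.8 + 1.0 × 430 × 95 / 1000 = 253.7 kN.
Design strength φR_n = 0.75 × 253.7 = 190 kN.

190 kN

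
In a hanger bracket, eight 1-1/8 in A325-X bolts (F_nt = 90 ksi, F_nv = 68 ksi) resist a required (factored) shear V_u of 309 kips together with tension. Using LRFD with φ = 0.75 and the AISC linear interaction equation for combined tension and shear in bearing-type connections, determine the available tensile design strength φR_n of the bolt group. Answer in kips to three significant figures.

A_b = π·1.125²/4 = 0.994 in²; f_rv = 309 / (8 × 0.994) = 38.86 ksi.
F'_nt = 1.3 F_nt − (F_nt / φF_nv) f_rv = 1.3·90 − (90/(0.75·68))·38.86 = 48.43 ksi, capped at F_nt → F'_nt = 48.43 ksi.
R_n = F'_nt · A_b · n = 48.43 × 0.994 × 8 = 385.1 kips.
Design strength φR_n = 0.75 × 385.1 = 289 kips.

289 kips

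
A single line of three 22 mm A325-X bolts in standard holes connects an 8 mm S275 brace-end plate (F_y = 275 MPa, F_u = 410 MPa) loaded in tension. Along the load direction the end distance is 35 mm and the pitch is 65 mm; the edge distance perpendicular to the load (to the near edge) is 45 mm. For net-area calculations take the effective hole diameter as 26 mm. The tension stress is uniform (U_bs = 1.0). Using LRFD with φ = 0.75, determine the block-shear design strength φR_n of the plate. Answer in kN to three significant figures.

226 kN

Shear plane L_v = 35 + 2·65 = 165 mm; A_gv = 165 × 8 = 1320 mm².
A_nv = (165 − 2.5·26) × 8 = 800 mm².
A_nt = (45 − 0.5·26) × 8 = 256 mm².
0.6 F_u A_nv = 196.8 kN; 0.6 F_y A_gv = 217.8 kN → shear rupture governs the shear term.
R_n = 196.8 + 1.0 × 410 × 256 / 1000 = 301.8 kN.
Design strength φR_n = 0.75 × 301.8 = 226 kN.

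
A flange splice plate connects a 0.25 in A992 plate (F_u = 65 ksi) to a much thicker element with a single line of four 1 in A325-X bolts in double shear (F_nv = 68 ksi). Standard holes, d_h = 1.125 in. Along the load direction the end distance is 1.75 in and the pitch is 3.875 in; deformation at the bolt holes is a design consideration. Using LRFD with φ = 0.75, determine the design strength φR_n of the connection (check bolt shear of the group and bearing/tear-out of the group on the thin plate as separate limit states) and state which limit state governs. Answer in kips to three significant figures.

105 kips (bearing governs)

Bolt shear: A_b = π·1²/4 = 0.7854 in²; R_n = 68 × 0.7854 × 4 × 2 = 427.3 kips → 0.75 × 427.3 = 320 kips.
Bearing (1.2 l_c t F_u ≤ 2.4 d t F_u): upper limit = 2.4·1·0.25·65 = 39 kips.
  Edge l_c = 1.75 − 1.125/2 = 1.188 → r_n = 23.16 kips; interior l_c = 3.875 − 1.125 = 2.75 → r_n = 39 kips.
  R_n,bearing = 1·23.16 + 3·39 = 140.2 kips → 0.75 × 140.2 = 105 kips.
Bearing governs: 105 kips.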